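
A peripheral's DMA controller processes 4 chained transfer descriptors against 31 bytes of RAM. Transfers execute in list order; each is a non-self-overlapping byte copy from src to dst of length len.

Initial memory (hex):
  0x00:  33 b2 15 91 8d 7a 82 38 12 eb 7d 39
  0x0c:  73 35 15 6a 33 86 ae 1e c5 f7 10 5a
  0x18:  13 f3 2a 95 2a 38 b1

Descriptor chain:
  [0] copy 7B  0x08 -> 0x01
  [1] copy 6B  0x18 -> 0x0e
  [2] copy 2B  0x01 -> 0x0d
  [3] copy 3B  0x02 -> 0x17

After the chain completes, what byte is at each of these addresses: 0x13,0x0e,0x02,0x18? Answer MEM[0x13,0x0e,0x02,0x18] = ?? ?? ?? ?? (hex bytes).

  after D0: wrote 7B at 0x01 = 12eb7d39733515
  after D1: wrote 6B at 0x0e = 13f32a952a38
  after D2: wrote 2B at 0x0d = 12eb
  after D3: wrote 3B at 0x17 = eb7d39
query mem[0x13]=0x38, mem[0x0e]=0xeb, mem[0x02]=0xeb, mem[0x18]=0x7d

MEM[0x13,0x0e,0x02,0x18] = 38 eb eb 7d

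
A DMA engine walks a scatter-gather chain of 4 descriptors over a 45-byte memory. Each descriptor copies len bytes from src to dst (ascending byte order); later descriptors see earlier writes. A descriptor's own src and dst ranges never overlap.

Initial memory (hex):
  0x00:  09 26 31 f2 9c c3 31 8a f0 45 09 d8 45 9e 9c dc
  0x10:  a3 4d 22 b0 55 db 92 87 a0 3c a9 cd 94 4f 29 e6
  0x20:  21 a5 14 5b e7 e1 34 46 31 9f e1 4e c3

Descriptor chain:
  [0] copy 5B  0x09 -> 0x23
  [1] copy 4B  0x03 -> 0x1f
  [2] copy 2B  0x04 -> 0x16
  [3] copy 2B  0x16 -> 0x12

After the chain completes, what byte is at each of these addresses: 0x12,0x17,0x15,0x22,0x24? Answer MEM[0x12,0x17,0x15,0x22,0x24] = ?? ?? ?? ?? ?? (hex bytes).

MEM[0x12,0x17,0x15,0x22,0x24] = 9c c3 db 31 09

  after D0: wrote 5B at 0x23 = 4509d8459e
  after D1: wrote 4B at 0x1f = f29cc331
  after D2: wrote 2B at 0x16 = 9cc3
  after D3: wrote 2B at 0x12 = 9cc3
query mem[0x12]=0x9c, mem[0x17]=0xc3, mem[0x15]=0xdb, mem[0x22]=0x31, mem[0x24]=0x09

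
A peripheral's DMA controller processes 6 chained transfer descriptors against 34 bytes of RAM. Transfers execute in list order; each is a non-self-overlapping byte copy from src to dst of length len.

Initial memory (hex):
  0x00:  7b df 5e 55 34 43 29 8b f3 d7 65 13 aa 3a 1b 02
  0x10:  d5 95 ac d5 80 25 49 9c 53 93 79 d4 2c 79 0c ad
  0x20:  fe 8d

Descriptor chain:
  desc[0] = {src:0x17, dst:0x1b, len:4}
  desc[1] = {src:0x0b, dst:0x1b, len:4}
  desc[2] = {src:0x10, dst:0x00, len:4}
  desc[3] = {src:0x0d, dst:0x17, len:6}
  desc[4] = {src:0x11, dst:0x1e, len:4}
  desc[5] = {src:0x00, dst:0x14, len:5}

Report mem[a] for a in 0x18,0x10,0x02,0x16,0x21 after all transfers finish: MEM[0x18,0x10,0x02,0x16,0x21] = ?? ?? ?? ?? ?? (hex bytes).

MEM[0x18,0x10,0x02,0x16,0x21] = 34 d5 ac ac 80

D0: mem[0x1b..0x1e] <- [9c 53 93 79]
D1: mem[0x1b..0x1e] <- [13 aa 3a 1b]
D2: mem[0x00..0x03] <- [d5 95 ac d5]
D3: mem[0x17..0x1c] <- [3a 1b 02 d5 95 ac]
D4: mem[0x1e..0x21] <- [95 ac d5 80]
D5: mem[0x14..0x18] <- [d5 95 ac d5 34]
query mem[0x18]=0x34, mem[0x10]=0xd5, mem[0x02]=0xac, mem[0x16]=0xac, mem[0x21]=0x80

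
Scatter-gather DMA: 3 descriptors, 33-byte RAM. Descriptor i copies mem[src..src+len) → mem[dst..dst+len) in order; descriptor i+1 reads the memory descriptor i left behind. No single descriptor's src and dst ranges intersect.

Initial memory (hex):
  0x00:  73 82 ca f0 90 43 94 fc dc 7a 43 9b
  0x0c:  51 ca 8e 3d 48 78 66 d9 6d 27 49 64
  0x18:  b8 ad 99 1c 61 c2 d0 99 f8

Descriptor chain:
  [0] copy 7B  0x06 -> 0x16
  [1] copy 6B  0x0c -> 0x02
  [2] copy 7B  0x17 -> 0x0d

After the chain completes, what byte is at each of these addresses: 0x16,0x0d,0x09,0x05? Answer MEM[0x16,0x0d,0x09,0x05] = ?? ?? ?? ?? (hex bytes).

MEM[0x16,0x0d,0x09,0x05] = 94 fc 7a 3d

  after D0: wrote 7B at 0x16 = 94fcdc7a439b51
  after D1: wrote 6B at 0x02 = 51ca8e3d4878
  after D2: wrote 7B at 0x0d = fcdc7a439b51c2
query mem[0x16]=0x94, mem[0x0d]=0xfc, mem[0x09]=0x7a, mem[0x05]=0x3d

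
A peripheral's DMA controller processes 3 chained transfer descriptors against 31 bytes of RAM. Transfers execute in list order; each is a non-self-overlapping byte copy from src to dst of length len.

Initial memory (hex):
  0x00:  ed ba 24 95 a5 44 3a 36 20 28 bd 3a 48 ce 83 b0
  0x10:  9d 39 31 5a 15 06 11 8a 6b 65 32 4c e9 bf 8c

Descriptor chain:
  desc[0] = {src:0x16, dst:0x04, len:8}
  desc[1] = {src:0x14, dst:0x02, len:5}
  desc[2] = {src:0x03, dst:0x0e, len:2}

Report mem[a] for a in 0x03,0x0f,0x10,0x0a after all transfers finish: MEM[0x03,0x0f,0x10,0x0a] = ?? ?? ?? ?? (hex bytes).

MEM[0x03,0x0f,0x10,0x0a] = 06 11 9d e9

#0 dst[0x04+8] := {0x11,0x8a,0x6b,0x65,0x32,0x4c,0xe9,0xbf}
#1 dst[0x02+5] := {0x15,0x06,0x11,0x8a,0x6b}
#2 dst[0x0e+2] := {0x06,0x11}
query mem[0x03]=0x06, mem[0x0f]=0x11, mem[0x10]=0x9d, mem[0x0a]=0xe9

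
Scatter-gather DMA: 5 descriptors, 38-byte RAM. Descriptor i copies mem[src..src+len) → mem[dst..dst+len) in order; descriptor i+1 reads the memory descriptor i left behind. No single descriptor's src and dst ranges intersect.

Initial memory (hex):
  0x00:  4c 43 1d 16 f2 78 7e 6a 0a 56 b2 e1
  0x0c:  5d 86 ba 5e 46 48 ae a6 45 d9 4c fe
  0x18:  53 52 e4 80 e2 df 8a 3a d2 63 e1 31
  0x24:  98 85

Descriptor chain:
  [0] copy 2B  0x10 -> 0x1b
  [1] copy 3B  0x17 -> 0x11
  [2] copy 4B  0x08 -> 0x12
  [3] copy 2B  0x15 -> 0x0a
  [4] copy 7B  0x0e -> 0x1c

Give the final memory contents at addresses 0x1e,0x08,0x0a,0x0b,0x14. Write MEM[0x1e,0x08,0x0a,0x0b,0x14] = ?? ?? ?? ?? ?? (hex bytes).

D0: mem[0x1b..0x1c] <- [46 48]
D1: mem[0x11..0x13] <- [fe 53 52]
D2: mem[0x12..0x15] <- [0a 56 b2 e1]
D3: mem[0x0a..0x0b] <- [e1 4c]
D4: mem[0x1c..0x22] <- [ba 5e 46 fe 0a 56 b2]
query mem[0x1e]=0x46, mem[0x08]=0x0a, mem[0x0a]=0xe1, mem[0x0b]=0x4c, mem[0x14]=0xb2

MEM[0x1e,0x08,0x0a,0x0b,0x14] = 46 0a e1 4c b2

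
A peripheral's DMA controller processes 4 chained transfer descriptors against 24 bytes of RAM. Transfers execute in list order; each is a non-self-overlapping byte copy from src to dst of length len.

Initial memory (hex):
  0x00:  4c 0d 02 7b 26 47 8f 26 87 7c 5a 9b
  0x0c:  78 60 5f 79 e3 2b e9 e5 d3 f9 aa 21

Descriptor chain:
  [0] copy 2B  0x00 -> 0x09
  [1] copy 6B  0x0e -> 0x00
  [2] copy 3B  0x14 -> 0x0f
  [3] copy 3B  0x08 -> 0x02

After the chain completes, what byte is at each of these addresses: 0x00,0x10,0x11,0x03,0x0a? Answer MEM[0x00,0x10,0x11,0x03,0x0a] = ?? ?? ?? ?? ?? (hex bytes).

#0 dst[0x09+2] := {0x4c,0x0d}
#1 dst[0x00+6] := {0x5f,0x79,0xe3,0x2b,0xe9,0xe5}
#2 dst[0x0f+3] := {0xd3,0xf9,0xaa}
#3 dst[0x02+3] := {0x87,0x4c,0x0d}
query mem[0x00]=0x5f, mem[0x10]=0xf9, mem[0x11]=0xaa, mem[0x03]=0x4c, mem[0x0a]=0x0d

MEM[0x00,0x10,0x11,0x03,0x0a] = 5f f9 aa 4c 0d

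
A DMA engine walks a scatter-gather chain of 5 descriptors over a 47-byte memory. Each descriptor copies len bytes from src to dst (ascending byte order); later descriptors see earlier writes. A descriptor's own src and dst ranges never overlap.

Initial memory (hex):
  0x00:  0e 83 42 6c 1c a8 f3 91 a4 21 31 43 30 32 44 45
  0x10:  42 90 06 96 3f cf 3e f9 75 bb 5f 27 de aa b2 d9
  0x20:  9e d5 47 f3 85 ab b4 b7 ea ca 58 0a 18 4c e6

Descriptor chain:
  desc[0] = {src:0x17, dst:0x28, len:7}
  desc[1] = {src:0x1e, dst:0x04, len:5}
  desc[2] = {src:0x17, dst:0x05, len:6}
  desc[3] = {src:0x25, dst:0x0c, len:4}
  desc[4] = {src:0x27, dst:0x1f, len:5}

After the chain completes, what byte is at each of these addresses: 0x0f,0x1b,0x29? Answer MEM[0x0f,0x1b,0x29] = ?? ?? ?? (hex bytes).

#0 dst[0x28+7] := {0xf9,0x75,0xbb,0x5f,0x27,0xde,0xaa}
#1 dst[0x04+5] := {0xb2,0xd9,0x9e,0xd5,0x47}
#2 dst[0x05+6] := {0xf9,0x75,0xbb,0x5f,0x27,0xde}
#3 dst[0x0c+4] := {0xab,0xb4,0xb7,0xf9}
#4 dst[0x1f+5] := {0xb7,0xf9,0x75,0xbb,0x5f}
query mem[0x0f]=0xf9, mem[0x1b]=0x27, mem[0x29]=0x75

MEM[0x0f,0x1b,0x29] = f9 27 75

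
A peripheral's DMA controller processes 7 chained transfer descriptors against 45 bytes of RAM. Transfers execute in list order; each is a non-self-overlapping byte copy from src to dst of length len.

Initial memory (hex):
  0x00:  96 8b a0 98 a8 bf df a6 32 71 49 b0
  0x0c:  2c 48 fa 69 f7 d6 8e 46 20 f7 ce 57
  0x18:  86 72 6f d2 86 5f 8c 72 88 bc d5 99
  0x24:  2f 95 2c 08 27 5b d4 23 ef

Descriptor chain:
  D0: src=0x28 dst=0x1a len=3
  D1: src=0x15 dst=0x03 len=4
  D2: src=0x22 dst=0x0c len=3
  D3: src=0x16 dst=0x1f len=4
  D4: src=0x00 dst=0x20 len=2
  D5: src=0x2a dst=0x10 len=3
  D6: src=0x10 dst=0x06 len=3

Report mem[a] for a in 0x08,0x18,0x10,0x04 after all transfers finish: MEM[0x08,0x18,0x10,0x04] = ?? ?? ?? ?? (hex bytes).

MEM[0x08,0x18,0x10,0x04] = ef 86 d4 ce

  after D0: wrote 3B at 0x1a = 275bd4
  after D1: wrote 4B at 0x03 = f7ce5786
  after D2: wrote 3B at 0x0c = d5992f
  after D3: wrote 4B at 0x1f = ce578672
  after D4: wrote 2B at 0x20 = 968b
  after D5: wrote 3B at 0x10 = d423ef
  after D6: wrote 3B at 0x06 = d423ef
query mem[0x08]=0xef, mem[0x18]=0x86, mem[0x10]=0xd4, mem[0x04]=0xce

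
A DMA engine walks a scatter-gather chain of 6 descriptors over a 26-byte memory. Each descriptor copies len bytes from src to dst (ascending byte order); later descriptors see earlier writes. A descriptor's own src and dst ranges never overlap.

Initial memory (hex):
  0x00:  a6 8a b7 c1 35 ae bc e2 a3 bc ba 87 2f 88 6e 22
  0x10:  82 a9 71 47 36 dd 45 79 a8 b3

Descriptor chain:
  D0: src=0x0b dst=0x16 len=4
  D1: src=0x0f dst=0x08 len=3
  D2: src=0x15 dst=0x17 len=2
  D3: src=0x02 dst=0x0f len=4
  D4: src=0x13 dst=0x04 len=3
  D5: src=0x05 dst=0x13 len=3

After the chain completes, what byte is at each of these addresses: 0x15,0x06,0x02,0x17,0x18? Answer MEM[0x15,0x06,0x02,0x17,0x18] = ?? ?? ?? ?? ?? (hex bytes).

D0: mem[0x16..0x19] <- [87 2f 88 6e]
D1: mem[0x08..0x0a] <- [22 82 a9]
D2: mem[0x17..0x18] <- [dd 87]
D3: mem[0x0f..0x12] <- [b7 c1 35 ae]
D4: mem[0x04..0x06] <- [47 36 dd]
D5: mem[0x13..0x15] <- [36 dd e2]
query mem[0x15]=0xe2, mem[0x06]=0xdd, mem[0x02]=0xb7, mem[0x17]=0xdd, mem[0x18]=0x87

MEM[0x15,0x06,0x02,0x17,0x18] = e2 dd b7 dd 87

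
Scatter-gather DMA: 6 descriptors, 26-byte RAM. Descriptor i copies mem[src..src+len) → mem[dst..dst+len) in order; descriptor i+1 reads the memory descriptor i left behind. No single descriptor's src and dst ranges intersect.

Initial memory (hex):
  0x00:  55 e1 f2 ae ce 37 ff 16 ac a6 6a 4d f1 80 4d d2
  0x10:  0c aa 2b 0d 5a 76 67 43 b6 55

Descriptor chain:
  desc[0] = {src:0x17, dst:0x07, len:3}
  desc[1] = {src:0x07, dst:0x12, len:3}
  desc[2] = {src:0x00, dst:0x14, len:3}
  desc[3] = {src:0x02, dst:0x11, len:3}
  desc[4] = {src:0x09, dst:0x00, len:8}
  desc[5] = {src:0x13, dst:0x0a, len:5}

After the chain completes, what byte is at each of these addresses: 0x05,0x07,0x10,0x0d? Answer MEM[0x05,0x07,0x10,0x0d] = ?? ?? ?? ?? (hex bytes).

  after D0: wrote 3B at 0x07 = 43b655
  after D1: wrote 3B at 0x12 = 43b655
  after D2: wrote 3B at 0x14 = 55e1f2
  after D3: wrote 3B at 0x11 = f2aece
  after D4: wrote 8B at 0x00 = 556a4df1804dd20c
  after D5: wrote 5B at 0x0a = ce55e1f243
query mem[0x05]=0x4d, mem[0x07]=0x0c, mem[0x10]=0x0c, mem[0x0d]=0xf2

MEM[0x05,0x07,0x10,0x0d] = 4d 0c 0c f2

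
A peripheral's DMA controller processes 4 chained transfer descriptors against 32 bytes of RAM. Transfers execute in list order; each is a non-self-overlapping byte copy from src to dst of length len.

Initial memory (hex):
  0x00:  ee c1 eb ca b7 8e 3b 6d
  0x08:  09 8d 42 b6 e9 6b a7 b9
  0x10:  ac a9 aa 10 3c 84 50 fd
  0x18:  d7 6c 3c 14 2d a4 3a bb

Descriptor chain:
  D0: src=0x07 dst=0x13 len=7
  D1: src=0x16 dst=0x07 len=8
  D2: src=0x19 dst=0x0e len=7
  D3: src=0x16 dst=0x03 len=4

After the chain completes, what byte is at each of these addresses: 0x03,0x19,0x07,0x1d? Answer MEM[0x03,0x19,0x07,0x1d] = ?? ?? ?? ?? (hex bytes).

MEM[0x03,0x19,0x07,0x1d] = 42 6b 42 a4

D0: mem[0x13..0x19] <- [6d 09 8d 42 b6 e9 6b]
D1: mem[0x07..0x0e] <- [42 b6 e9 6b 3c 14 2d a4]
D2: mem[0x0e..0x14] <- [6b 3c 14 2d a4 3a bb]
D3: mem[0x03..0x06] <- [42 b6 e9 6b]
query mem[0x03]=0x42, mem[0x19]=0x6b, mem[0x07]=0x42, mem[0x1d]=0xa4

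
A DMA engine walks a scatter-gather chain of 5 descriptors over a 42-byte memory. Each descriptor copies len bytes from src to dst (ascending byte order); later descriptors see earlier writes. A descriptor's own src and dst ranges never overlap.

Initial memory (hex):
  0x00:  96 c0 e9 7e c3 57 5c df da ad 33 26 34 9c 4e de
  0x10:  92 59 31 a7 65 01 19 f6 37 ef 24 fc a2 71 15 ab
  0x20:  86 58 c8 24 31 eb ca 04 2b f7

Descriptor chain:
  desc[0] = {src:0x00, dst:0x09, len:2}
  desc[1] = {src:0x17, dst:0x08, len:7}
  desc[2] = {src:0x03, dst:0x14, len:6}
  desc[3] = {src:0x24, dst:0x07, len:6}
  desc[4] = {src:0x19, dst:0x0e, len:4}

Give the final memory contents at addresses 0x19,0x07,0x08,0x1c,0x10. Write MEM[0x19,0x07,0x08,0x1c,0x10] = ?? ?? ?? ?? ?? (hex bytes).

MEM[0x19,0x07,0x08,0x1c,0x10] = f6 31 eb a2 fc

#0 dst[0x09+2] := {0x96,0xc0}
#1 dst[0x08+7] := {0xf6,0x37,0xef,0x24,0xfc,0xa2,0x71}
#2 dst[0x14+6] := {0x7e,0xc3,0x57,0x5c,0xdf,0xf6}
#3 dst[0x07+6] := {0x31,0xeb,0xca,0x04,0x2b,0xf7}
#4 dst[0x0e+4] := {0xf6,0x24,0xfc,0xa2}
query mem[0x19]=0xf6, mem[0x07]=0x31, mem[0x08]=0xeb, mem[0x1c]=0xa2, mem[0x10]=0xfc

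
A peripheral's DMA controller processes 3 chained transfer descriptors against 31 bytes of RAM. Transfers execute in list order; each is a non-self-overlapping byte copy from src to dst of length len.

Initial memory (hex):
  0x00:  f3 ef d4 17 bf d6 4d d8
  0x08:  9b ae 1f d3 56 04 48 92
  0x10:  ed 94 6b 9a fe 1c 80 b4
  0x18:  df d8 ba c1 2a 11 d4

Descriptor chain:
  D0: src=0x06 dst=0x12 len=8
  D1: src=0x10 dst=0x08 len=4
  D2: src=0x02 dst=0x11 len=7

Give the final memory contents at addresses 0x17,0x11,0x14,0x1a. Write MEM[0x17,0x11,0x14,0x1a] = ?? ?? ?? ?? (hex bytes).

MEM[0x17,0x11,0x14,0x1a] = ed d4 d6 ba

D0: mem[0x12..0x19] <- [4d d8 9b ae 1f d3 56 04]
D1: mem[0x08..0x0b] <- [ed 94 4d d8]
D2: mem[0x11..0x17] <- [d4 17 bf d6 4d d8 ed]
query mem[0x17]=0xed, mem[0x11]=0xd4, mem[0x14]=0xd6, mem[0x1a]=0xba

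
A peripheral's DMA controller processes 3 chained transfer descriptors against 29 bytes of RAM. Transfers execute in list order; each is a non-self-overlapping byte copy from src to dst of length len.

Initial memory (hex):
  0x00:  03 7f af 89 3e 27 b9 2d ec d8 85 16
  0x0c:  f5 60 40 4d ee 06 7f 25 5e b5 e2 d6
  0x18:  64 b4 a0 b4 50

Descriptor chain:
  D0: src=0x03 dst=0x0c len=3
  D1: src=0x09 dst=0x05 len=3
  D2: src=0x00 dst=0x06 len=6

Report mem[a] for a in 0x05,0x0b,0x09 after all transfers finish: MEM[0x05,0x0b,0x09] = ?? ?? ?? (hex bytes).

MEM[0x05,0x0b,0x09] = d8 d8 89

[0] 0x03->0x0c len=3 : 89 3e 27
[1] 0x09->0x05 len=3 : d8 85 16
[2] 0x00->0x06 len=6 : 03 7f af 89 3e d8
query mem[0x05]=0xd8, mem[0x0b]=0xd8, mem[0x09]=0x89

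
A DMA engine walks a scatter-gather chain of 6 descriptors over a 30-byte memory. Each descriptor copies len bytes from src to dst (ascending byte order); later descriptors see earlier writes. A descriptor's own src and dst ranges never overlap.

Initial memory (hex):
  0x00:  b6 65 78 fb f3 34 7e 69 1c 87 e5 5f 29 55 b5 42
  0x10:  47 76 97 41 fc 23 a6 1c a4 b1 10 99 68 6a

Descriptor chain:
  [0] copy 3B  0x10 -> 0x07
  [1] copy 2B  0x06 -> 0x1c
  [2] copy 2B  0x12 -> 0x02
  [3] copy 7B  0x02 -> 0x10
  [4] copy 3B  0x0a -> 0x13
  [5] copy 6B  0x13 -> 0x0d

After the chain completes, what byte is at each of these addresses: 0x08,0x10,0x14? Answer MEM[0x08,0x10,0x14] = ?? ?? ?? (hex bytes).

#0 dst[0x07+3] := {0x47,0x76,0x97}
#1 dst[0x1c+2] := {0x7e,0x47}
#2 dst[0x02+2] := {0x97,0x41}
#3 dst[0x10+7] := {0x97,0x41,0xf3,0x34,0x7e,0x47,0x76}
#4 dst[0x13+3] := {0xe5,0x5f,0x29}
#5 dst[0x0d+6] := {0xe5,0x5f,0x29,0x76,0x1c,0xa4}
query mem[0x08]=0x76, mem[0x10]=0x76, mem[0x14]=0x5f

MEM[0x08,0x10,0x14] = 76 76 5f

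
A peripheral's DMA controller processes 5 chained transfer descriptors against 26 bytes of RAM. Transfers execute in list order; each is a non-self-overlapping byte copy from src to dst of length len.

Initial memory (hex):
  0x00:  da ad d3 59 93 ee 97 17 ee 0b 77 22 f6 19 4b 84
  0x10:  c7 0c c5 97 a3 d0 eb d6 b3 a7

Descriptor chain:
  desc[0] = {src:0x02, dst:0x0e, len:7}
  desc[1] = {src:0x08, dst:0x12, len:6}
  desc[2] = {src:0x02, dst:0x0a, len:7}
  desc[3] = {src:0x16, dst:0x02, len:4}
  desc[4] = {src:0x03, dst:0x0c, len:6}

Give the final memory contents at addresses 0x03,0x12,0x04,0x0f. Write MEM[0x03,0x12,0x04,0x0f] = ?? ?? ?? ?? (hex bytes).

MEM[0x03,0x12,0x04,0x0f] = 19 ee b3 97

#0 dst[0x0e+7] := {0xd3,0x59,0x93,0xee,0x97,0x17,0xee}
#1 dst[0x12+6] := {0xee,0x0b,0x77,0x22,0xf6,0x19}
#2 dst[0x0a+7] := {0xd3,0x59,0x93,0xee,0x97,0x17,0xee}
#3 dst[0x02+4] := {0xf6,0x19,0xb3,0xa7}
#4 dst[0x0c+6] := {0x19,0xb3,0xa7,0x97,0x17,0xee}
query mem[0x03]=0x19, mem[0x12]=0xee, mem[0x04]=0xb3, mem[0x0f]=0x97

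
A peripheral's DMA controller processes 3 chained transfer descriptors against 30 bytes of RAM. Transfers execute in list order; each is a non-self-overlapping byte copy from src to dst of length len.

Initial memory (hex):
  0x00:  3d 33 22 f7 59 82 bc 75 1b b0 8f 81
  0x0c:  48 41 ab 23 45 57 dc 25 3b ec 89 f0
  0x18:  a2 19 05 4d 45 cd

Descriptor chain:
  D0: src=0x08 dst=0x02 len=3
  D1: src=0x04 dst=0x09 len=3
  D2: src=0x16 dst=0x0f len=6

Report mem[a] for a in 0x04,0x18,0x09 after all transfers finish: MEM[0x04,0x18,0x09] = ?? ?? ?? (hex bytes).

D0: mem[0x02..0x04] <- [1b b0 8f]
D1: mem[0x09..0x0b] <- [8f 82 bc]
D2: mem[0x0f..0x14] <- [89 f0 a2 19 05 4d]
query mem[0x04]=0x8f, mem[0x18]=0xa2, mem[0x09]=0x8f

MEM[0x04,0x18,0x09] = 8f a2 8f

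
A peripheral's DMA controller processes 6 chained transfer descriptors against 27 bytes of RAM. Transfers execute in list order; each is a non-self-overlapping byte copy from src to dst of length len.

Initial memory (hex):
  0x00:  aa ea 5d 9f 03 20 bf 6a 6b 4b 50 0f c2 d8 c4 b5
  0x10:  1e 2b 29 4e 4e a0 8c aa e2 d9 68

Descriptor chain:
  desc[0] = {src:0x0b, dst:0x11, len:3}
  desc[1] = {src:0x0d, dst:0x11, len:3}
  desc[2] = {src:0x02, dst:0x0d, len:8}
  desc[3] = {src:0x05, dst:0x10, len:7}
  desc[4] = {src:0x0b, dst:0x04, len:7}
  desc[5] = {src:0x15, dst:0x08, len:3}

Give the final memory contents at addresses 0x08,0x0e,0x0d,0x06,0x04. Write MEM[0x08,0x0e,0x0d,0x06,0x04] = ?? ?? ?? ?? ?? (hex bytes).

  after D0: wrote 3B at 0x11 = 0fc2d8
  after D1: wrote 3B at 0x11 = d8c4b5
  after D2: wrote 8B at 0x0d = 5d9f0320bf6a6b4b
  after D3: wrote 7B at 0x10 = 20bf6a6b4b500f
  after D4: wrote 7B at 0x04 = 0fc25d9f0320bf
  after D5: wrote 3B at 0x08 = 500faa
query mem[0x08]=0x50, mem[0x0e]=0x9f, mem[0x0d]=0x5d, mem[0x06]=0x5d, mem[0x04]=0x0f

MEM[0x08,0x0e,0x0d,0x06,0x04] = 50 9f 5d 5d 0f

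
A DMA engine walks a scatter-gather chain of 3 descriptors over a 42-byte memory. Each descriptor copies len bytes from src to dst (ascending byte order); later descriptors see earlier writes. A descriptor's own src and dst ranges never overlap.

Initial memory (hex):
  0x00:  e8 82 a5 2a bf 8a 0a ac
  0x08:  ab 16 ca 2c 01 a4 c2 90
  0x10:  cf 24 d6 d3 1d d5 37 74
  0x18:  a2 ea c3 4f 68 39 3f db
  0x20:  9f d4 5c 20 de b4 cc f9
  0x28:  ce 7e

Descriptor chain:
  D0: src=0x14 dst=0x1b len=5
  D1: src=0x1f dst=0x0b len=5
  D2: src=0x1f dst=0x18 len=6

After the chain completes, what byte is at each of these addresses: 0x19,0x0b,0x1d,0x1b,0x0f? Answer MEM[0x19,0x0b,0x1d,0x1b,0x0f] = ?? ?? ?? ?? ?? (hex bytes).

D0: mem[0x1b..0x1f] <- [1d d5 37 74 a2]
D1: mem[0x0b..0x0f] <- [a2 9f d4 5c 20]
D2: mem[0x18..0x1d] <- [a2 9f d4 5c 20 de]
query mem[0x19]=0x9f, mem[0x0b]=0xa2, mem[0x1d]=0xde, mem[0x1b]=0x5c, mem[0x0f]=0x20

MEM[0x19,0x0b,0x1d,0x1b,0x0f] = 9f a2 de 5c 20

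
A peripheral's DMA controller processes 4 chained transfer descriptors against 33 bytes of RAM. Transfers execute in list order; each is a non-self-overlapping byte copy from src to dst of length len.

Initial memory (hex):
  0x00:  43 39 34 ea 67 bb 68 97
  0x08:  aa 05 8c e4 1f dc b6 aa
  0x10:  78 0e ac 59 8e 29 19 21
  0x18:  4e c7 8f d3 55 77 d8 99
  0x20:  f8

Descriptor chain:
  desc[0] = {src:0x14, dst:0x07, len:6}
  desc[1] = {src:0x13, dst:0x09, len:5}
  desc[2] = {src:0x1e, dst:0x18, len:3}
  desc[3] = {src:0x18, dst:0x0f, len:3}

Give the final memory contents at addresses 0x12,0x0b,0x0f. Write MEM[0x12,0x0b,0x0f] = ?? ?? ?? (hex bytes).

MEM[0x12,0x0b,0x0f] = ac 29 d8

  after D0: wrote 6B at 0x07 = 8e2919214ec7
  after D1: wrote 5B at 0x09 = 598e291921
  after D2: wrote 3B at 0x18 = d899f8
  after D3: wrote 3B at 0x0f = d899f8
query mem[0x12]=0xac, mem[0x0b]=0x29, mem[0x0f]=0xd8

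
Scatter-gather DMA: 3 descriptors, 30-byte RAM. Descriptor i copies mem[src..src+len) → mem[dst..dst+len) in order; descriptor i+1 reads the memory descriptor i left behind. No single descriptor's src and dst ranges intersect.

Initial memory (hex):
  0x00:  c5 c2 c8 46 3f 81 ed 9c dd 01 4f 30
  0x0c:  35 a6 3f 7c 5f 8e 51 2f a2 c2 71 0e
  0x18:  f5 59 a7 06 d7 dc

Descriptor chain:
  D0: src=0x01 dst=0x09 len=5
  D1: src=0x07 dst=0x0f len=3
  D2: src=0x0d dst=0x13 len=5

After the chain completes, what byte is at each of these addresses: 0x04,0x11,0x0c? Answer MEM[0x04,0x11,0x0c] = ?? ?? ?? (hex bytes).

MEM[0x04,0x11,0x0c] = 3f c2 3f

D0: mem[0x09..0x0d] <- [c2 c8 46 3f 81]
D1: mem[0x0f..0x11] <- [9c dd c2]
D2: mem[0x13..0x17] <- [81 3f 9c dd c2]
query mem[0x04]=0x3f, mem[0x11]=0xc2, mem[0x0c]=0x3f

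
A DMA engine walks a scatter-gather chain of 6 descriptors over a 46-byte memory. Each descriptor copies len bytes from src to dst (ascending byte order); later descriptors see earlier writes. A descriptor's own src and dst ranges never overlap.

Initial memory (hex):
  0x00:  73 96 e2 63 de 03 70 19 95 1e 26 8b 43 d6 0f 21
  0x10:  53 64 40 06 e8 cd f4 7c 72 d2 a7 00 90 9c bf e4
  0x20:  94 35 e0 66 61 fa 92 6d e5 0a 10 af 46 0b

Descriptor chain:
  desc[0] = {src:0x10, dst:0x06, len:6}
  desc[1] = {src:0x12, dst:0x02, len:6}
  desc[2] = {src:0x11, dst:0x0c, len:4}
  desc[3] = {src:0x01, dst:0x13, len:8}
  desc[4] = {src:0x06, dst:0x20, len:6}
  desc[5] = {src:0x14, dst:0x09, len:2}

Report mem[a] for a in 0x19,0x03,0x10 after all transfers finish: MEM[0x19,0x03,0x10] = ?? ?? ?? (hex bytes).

MEM[0x19,0x03,0x10] = 7c 06 53

#0 dst[0x06+6] := {0x53,0x64,0x40,0x06,0xe8,0xcd}
#1 dst[0x02+6] := {0x40,0x06,0xe8,0xcd,0xf4,0x7c}
#2 dst[0x0c+4] := {0x64,0x40,0x06,0xe8}
#3 dst[0x13+8] := {0x96,0x40,0x06,0xe8,0xcd,0xf4,0x7c,0x40}
#4 dst[0x20+6] := {0xf4,0x7c,0x40,0x06,0xe8,0xcd}
#5 dst[0x09+2] := {0x40,0x06}
query mem[0x19]=0x7c, mem[0x03]=0x06, mem[0x10]=0x53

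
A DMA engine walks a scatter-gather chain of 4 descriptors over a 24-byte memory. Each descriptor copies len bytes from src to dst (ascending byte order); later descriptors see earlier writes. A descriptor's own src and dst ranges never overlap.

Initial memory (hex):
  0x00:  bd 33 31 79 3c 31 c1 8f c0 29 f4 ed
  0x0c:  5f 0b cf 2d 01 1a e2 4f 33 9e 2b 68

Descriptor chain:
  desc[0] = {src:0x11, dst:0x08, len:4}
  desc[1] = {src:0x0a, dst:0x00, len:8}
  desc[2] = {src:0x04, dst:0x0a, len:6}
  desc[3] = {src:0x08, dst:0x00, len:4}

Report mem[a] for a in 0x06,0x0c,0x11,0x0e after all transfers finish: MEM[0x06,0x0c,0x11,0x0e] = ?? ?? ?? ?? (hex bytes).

MEM[0x06,0x0c,0x11,0x0e] = 01 01 1a 1a

[0] 0x11->0x08 len=4 : 1a e2 4f 33
[1] 0x0a->0x00 len=8 : 4f 33 5f 0b cf 2d 01 1a
[2] 0x04->0x0a len=6 : cf 2d 01 1a 1a e2
[3] 0x08->0x00 len=4 : 1a e2 cf 2d
query mem[0x06]=0x01, mem[0x0c]=0x01, mem[0x11]=0x1a, mem[0x0e]=0x1a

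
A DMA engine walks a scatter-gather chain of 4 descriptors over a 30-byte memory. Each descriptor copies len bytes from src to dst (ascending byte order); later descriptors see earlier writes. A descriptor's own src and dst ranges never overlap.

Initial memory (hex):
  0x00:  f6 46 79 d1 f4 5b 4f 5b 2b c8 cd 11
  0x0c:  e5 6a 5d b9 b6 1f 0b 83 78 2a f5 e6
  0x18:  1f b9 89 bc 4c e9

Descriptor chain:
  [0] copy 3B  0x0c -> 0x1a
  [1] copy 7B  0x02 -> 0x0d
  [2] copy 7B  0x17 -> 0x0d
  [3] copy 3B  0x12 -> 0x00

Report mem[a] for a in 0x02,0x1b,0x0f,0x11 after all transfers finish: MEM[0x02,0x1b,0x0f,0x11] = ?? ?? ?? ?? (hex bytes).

D0: mem[0x1a..0x1c] <- [e5 6a 5d]
D1: mem[0x0d..0x13] <- [79 d1 f4 5b 4f 5b 2b]
D2: mem[0x0d..0x13] <- [e6 1f b9 e5 6a 5d e9]
D3: mem[0x00..0x02] <- [5d e9 78]
query mem[0x02]=0x78, mem[0x1b]=0x6a, mem[0x0f]=0xb9, mem[0x11]=0x6a

MEM[0x02,0x1b,0x0f,0x11] = 78 6a b9 6a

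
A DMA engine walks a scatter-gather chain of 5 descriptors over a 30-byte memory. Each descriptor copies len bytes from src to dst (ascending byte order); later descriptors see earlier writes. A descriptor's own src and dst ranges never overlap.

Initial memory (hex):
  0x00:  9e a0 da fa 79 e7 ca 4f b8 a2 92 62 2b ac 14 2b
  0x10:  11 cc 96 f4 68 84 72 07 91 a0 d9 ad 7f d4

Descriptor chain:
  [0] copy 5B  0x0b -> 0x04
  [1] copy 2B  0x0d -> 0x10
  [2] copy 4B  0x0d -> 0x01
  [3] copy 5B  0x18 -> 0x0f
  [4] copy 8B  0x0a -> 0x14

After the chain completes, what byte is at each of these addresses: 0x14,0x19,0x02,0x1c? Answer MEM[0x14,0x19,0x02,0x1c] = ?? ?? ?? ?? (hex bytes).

#0 dst[0x04+5] := {0x62,0x2b,0xac,0x14,0x2b}
#1 dst[0x10+2] := {0xac,0x14}
#2 dst[0x01+4] := {0xac,0x14,0x2b,0xac}
#3 dst[0x0f+5] := {0x91,0xa0,0xd9,0xad,0x7f}
#4 dst[0x14+8] := {0x92,0x62,0x2b,0xac,0x14,0x91,0xa0,0xd9}
query mem[0x14]=0x92, mem[0x19]=0x91, mem[0x02]=0x14, mem[0x1c]=0x7f

MEM[0x14,0x19,0x02,0x1c] = 92 91 14 7f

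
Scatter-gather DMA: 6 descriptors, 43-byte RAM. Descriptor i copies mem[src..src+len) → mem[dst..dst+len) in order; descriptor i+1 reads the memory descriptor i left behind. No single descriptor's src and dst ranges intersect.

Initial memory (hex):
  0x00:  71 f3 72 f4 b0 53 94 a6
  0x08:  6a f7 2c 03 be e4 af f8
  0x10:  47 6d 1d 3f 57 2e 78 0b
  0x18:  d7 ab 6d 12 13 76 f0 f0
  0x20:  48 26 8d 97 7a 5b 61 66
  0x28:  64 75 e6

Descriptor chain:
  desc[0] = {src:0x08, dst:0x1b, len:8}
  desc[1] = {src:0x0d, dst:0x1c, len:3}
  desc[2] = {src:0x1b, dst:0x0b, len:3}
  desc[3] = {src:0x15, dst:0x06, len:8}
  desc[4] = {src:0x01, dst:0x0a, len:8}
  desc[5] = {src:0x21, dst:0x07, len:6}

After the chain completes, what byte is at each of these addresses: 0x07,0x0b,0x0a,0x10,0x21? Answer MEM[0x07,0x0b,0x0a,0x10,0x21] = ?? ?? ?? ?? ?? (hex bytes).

MEM[0x07,0x0b,0x0a,0x10,0x21] = af 5b 7a 78 af

#0 dst[0x1b+8] := {0x6a,0xf7,0x2c,0x03,0xbe,0xe4,0xaf,0xf8}
#1 dst[0x1c+3] := {0xe4,0xaf,0xf8}
#2 dst[0x0b+3] := {0x6a,0xe4,0xaf}
#3 dst[0x06+8] := {0x2e,0x78,0x0b,0xd7,0xab,0x6d,0x6a,0xe4}
#4 dst[0x0a+8] := {0xf3,0x72,0xf4,0xb0,0x53,0x2e,0x78,0x0b}
#5 dst[0x07+6] := {0xaf,0xf8,0x97,0x7a,0x5b,0x61}
query mem[0x07]=0xaf, mem[0x0b]=0x5b, mem[0x0a]=0x7a, mem[0x10]=0x78, mem[0x21]=0xaf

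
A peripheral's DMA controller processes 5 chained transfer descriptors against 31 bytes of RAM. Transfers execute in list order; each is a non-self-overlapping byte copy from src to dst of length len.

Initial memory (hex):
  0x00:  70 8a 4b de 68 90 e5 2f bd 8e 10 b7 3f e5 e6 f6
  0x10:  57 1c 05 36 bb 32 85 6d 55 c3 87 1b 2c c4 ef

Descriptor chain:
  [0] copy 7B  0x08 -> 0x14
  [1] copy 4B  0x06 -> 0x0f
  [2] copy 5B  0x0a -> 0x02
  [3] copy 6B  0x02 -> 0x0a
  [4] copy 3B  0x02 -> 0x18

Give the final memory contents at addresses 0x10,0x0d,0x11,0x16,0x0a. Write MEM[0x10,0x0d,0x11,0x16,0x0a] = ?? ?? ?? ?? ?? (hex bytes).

#0 dst[0x14+7] := {0xbd,0x8e,0x10,0xb7,0x3f,0xe5,0xe6}
#1 dst[0x0f+4] := {0xe5,0x2f,0xbd,0x8e}
#2 dst[0x02+5] := {0x10,0xb7,0x3f,0xe5,0xe6}
#3 dst[0x0a+6] := {0x10,0xb7,0x3f,0xe5,0xe6,0x2f}
#4 dst[0x18+3] := {0x10,0xb7,0x3f}
query mem[0x10]=0x2f, mem[0x0d]=0xe5, mem[0x11]=0xbd, mem[0x16]=0x10, mem[0x0a]=0x10

MEM[0x10,0x0d,0x11,0x16,0x0a] = 2f e5 bd 10 10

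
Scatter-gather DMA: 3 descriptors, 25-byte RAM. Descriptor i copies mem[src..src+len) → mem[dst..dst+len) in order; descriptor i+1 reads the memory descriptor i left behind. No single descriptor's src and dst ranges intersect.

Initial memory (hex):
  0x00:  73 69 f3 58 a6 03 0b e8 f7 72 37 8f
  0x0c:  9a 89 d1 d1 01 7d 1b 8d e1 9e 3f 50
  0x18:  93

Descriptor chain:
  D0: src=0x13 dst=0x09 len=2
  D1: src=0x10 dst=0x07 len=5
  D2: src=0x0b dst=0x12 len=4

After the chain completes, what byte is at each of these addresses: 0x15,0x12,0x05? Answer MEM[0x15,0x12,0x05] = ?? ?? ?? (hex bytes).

#0 dst[0x09+2] := {0x8d,0xe1}
#1 dst[0x07+5] := {0x01,0x7d,0x1b,0x8d,0xe1}
#2 dst[0x12+4] := {0xe1,0x9a,0x89,0xd1}
query mem[0x15]=0xd1, mem[0x12]=0xe1, mem[0x05]=0x03

MEM[0x15,0x12,0x05] = d1 e1 03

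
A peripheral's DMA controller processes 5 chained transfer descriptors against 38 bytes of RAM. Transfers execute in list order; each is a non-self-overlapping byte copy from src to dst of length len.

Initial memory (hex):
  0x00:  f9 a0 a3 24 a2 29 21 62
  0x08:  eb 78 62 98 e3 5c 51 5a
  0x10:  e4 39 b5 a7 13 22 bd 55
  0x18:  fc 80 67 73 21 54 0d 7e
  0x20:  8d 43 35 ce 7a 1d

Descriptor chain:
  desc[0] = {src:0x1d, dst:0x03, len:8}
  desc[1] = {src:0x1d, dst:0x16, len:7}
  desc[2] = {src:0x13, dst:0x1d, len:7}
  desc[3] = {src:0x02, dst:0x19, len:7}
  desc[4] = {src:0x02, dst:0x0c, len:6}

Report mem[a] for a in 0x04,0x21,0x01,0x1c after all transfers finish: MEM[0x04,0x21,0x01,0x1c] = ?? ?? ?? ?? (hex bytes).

[0] 0x1d->0x03 len=8 : 54 0d 7e 8d 43 35 ce 7a
[1] 0x1d->0x16 len=7 : 54 0d 7e 8d 43 35 ce
[2] 0x13->0x1d len=7 : a7 13 22 54 0d 7e 8d
[3] 0x02->0x19 len=7 : a3 54 0d 7e 8d 43 35
[4] 0x02->0x0c len=6 : a3 54 0d 7e 8d 43
query mem[0x04]=0x0d, mem[0x21]=0x0d, mem[0x01]=0xa0, mem[0x1c]=0x7e

MEM[0x04,0x21,0x01,0x1c] = 0d 0d a0 7e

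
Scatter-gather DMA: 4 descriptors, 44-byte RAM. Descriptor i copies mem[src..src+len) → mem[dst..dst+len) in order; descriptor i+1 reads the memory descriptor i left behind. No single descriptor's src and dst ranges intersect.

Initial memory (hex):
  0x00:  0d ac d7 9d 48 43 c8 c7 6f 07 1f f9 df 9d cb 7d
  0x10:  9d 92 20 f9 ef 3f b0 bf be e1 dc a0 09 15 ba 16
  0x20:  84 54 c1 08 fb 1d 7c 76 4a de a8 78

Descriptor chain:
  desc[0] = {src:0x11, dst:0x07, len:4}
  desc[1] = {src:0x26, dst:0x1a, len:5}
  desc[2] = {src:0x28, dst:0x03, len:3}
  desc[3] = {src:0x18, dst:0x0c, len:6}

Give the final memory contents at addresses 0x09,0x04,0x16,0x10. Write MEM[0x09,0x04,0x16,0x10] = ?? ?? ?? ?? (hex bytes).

  after D0: wrote 4B at 0x07 = 9220f9ef
  after D1: wrote 5B at 0x1a = 7c764adea8
  after D2: wrote 3B at 0x03 = 4adea8
  after D3: wrote 6B at 0x0c = bee17c764ade
query mem[0x09]=0xf9, mem[0x04]=0xde, mem[0x16]=0xb0, mem[0x10]=0x4a

MEM[0x09,0x04,0x16,0x10] = f9 de b0 4a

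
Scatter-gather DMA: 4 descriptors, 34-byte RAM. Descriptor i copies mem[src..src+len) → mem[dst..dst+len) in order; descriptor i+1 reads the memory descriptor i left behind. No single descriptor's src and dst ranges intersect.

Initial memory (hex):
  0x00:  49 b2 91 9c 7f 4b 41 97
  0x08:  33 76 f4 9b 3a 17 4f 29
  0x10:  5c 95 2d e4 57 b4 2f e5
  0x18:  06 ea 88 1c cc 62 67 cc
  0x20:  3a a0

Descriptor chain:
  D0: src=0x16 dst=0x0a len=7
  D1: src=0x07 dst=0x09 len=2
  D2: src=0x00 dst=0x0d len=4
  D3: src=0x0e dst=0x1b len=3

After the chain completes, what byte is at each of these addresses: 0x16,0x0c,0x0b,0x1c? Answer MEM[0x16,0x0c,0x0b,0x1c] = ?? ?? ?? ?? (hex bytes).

  after D0: wrote 7B at 0x0a = 2fe506ea881ccc
  after D1: wrote 2B at 0x09 = 9733
  after D2: wrote 4B at 0x0d = 49b2919c
  after D3: wrote 3B at 0x1b = b2919c
query mem[0x16]=0x2f, mem[0x0c]=0x06, mem[0x0b]=0xe5, mem[0x1c]=0x91

MEM[0x16,0x0c,0x0b,0x1c] = 2f 06 e5 91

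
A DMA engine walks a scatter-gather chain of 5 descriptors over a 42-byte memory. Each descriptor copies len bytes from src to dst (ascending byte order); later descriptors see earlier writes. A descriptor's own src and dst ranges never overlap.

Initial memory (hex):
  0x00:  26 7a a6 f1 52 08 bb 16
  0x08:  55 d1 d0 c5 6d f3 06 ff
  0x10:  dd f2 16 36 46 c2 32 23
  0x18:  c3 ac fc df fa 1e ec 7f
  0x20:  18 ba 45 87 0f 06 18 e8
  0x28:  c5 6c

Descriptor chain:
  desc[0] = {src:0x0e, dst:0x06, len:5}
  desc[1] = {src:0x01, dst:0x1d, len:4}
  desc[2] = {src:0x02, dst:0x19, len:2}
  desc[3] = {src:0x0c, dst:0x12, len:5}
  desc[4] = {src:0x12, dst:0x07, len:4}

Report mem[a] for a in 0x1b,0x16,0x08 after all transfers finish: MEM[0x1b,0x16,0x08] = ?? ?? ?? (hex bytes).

[0] 0x0e->0x06 len=5 : 06 ff dd f2 16
[1] 0x01->0x1d len=4 : 7a a6 f1 52
[2] 0x02->0x19 len=2 : a6 f1
[3] 0x0c->0x12 len=5 : 6d f3 06 ff dd
[4] 0x12->0x07 len=4 : 6d f3 06 ff
query mem[0x1b]=0xdf, mem[0x16]=0xdd, mem[0x08]=0xf3

MEM[0x1b,0x16,0x08] = df dd f3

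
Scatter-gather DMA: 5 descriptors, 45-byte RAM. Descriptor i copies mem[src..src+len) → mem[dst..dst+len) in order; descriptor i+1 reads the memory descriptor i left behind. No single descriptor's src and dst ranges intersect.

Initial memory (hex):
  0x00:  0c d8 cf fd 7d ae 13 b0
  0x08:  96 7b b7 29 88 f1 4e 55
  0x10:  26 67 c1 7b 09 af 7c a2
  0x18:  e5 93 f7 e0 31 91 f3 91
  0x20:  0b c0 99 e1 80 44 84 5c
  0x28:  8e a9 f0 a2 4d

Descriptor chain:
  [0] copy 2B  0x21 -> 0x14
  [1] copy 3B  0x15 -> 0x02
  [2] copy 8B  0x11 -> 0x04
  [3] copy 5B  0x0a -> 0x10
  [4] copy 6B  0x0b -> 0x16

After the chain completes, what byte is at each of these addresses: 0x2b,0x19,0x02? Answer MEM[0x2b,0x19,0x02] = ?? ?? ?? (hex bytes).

MEM[0x2b,0x19,0x02] = a2 4e 99

  after D0: wrote 2B at 0x14 = c099
  after D1: wrote 3B at 0x02 = 997ca2
  after D2: wrote 8B at 0x04 = 67c17bc0997ca2e5
  after D3: wrote 5B at 0x10 = a2e588f14e
  after D4: wrote 6B at 0x16 = e588f14e55a2
query mem[0x2b]=0xa2, mem[0x19]=0x4e, mem[0x02]=0x99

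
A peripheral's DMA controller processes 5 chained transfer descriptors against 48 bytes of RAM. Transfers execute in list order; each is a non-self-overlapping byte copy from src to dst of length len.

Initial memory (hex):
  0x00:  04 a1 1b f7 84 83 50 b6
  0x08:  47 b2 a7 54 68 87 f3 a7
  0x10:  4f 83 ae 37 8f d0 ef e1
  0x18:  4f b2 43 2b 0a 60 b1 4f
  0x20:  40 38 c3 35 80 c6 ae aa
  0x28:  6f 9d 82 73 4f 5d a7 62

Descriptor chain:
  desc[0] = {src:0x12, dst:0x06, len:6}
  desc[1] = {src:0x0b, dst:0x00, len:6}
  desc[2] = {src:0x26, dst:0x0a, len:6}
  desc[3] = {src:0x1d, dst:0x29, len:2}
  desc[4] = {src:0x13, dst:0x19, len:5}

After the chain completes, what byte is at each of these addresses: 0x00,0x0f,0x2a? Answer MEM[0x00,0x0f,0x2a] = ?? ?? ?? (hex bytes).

MEM[0x00,0x0f,0x2a] = e1 73 b1

D0: mem[0x06..0x0b] <- [ae 37 8f d0 ef e1]
D1: mem[0x00..0x05] <- [e1 68 87 f3 a7 4f]
D2: mem[0x0a..0x0f] <- [ae aa 6f 9d 82 73]
D3: mem[0x29..0x2a] <- [60 b1]
D4: mem[0x19..0x1d] <- [37 8f d0 ef e1]
query mem[0x00]=0xe1, mem[0x0f]=0x73, mem[0x2a]=0xb1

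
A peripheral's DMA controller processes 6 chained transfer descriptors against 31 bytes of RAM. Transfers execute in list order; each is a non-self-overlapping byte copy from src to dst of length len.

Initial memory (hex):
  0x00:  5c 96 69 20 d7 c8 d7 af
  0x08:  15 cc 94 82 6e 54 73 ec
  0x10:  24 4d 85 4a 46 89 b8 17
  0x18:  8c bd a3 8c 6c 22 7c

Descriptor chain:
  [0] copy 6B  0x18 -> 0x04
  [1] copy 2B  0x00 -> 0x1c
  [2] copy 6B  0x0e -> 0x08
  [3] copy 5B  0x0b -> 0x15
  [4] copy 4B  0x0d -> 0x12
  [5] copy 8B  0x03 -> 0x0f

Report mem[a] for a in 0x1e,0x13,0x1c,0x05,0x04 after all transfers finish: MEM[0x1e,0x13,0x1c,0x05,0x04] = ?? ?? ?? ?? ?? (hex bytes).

MEM[0x1e,0x13,0x1c,0x05,0x04] = 7c 8c 5c bd 8c

#0 dst[0x04+6] := {0x8c,0xbd,0xa3,0x8c,0x6c,0x22}
#1 dst[0x1c+2] := {0x5c,0x96}
#2 dst[0x08+6] := {0x73,0xec,0x24,0x4d,0x85,0x4a}
#3 dst[0x15+5] := {0x4d,0x85,0x4a,0x73,0xec}
#4 dst[0x12+4] := {0x4a,0x73,0xec,0x24}
#5 dst[0x0f+8] := {0x20,0x8c,0xbd,0xa3,0x8c,0x73,0xec,0x24}
query mem[0x1e]=0x7c, mem[0x13]=0x8c, mem[0x1c]=0x5c, mem[0x05]=0xbd, mem[0x04]=0x8c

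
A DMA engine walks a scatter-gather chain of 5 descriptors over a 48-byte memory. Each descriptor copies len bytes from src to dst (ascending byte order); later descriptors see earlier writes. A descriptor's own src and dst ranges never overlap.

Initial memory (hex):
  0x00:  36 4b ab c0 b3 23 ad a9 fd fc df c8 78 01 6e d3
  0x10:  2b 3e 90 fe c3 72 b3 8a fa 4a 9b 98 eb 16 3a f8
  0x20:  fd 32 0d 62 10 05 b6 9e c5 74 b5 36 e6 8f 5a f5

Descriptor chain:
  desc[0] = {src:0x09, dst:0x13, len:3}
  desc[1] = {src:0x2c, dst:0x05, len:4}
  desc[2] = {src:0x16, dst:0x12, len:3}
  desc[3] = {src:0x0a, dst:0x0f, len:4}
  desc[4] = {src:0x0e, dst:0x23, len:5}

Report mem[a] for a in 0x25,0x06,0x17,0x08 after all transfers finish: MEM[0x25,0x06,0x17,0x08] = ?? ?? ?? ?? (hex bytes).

MEM[0x25,0x06,0x17,0x08] = c8 8f 8a f5

[0] 0x09->0x13 len=3 : fc df c8
[1] 0x2c->0x05 len=4 : e6 8f 5a f5
[2] 0x16->0x12 len=3 : b3 8a fa
[3] 0x0a->0x0f len=4 : df c8 78 01
[4] 0x0e->0x23 len=5 : 6e df c8 78 01
query mem[0x25]=0xc8, mem[0x06]=0x8f, mem[0x17]=0x8a, mem[0x08]=0xf5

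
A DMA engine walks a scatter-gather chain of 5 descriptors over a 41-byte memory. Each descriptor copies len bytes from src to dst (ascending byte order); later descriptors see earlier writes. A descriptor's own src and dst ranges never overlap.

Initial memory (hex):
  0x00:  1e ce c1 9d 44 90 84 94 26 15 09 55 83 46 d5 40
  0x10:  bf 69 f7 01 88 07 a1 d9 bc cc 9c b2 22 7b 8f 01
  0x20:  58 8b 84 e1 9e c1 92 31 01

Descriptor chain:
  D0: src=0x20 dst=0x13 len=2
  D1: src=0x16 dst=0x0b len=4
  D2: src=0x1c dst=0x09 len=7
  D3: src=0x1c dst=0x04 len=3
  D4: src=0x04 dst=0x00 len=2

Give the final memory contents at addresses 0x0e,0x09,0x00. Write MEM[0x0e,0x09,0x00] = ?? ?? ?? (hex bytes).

  after D0: wrote 2B at 0x13 = 588b
  after D1: wrote 4B at 0x0b = a1d9bccc
  after D2: wrote 7B at 0x09 = 227b8f01588b84
  after D3: wrote 3B at 0x04 = 227b8f
  after D4: wrote 2B at 0x00 = 227b
query mem[0x0e]=0x8b, mem[0x09]=0x22, mem[0x00]=0x22

MEM[0x0e,0x09,0x00] = 8b 22 22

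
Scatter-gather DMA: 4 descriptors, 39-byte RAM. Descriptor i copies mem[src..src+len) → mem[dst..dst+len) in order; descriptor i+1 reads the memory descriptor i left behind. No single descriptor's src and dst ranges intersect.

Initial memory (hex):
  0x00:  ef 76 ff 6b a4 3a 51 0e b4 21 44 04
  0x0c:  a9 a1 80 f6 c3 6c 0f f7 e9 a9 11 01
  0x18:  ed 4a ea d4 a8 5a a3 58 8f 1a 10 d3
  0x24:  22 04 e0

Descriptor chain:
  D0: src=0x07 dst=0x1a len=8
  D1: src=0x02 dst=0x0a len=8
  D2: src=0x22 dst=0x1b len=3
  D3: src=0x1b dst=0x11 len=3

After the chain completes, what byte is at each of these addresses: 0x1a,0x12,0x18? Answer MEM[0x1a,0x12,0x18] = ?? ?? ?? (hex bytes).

D0: mem[0x1a..0x21] <- [0e b4 21 44 04 a9 a1 80]
D1: mem[0x0a..0x11] <- [ff 6b a4 3a 51 0e b4 21]
D2: mem[0x1b..0x1d] <- [10 d3 22]
D3: mem[0x11..0x13] <- [10 d3 22]
query mem[0x1a]=0x0e, mem[0x12]=0xd3, mem[0x18]=0xed

MEM[0x1a,0x12,0x18] = 0e d3 ed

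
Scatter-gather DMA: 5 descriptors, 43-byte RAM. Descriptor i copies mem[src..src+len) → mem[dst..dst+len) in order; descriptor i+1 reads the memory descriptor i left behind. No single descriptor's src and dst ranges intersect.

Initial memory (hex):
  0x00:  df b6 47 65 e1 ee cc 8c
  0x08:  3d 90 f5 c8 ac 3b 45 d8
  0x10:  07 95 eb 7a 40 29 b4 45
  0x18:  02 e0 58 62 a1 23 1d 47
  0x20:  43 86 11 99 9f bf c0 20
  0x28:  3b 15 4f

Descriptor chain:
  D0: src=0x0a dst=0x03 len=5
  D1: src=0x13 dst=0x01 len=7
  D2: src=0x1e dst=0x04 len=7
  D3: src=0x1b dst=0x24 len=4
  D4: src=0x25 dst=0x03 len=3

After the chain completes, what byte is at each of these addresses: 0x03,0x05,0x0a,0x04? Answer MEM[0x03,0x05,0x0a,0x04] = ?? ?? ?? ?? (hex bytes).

MEM[0x03,0x05,0x0a,0x04] = a1 1d 9f 23

D0: mem[0x03..0x07] <- [f5 c8 ac 3b 45]
D1: mem[0x01..0x07] <- [7a 40 29 b4 45 02 e0]
D2: mem[0x04..0x0a] <- [1d 47 43 86 11 99 9f]
D3: mem[0x24..0x27] <- [62 a1 23 1d]
D4: mem[0x03..0x05] <- [a1 23 1d]
query mem[0x03]=0xa1, mem[0x05]=0x1d, mem[0x0a]=0x9f, mem[0x04]=0x23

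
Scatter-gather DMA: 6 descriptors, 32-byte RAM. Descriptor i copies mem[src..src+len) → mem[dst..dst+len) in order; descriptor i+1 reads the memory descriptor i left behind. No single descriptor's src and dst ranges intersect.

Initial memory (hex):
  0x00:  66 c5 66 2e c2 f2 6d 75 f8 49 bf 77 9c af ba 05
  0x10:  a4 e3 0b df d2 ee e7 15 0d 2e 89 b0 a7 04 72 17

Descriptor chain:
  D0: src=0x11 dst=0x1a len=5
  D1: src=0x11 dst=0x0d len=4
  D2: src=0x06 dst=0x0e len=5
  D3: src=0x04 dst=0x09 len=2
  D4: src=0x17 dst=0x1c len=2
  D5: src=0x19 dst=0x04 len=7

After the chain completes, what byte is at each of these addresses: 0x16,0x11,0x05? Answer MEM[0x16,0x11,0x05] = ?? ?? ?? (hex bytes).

MEM[0x16,0x11,0x05] = e7 49 e3

#0 dst[0x1a+5] := {0xe3,0x0b,0xdf,0xd2,0xee}
#1 dst[0x0d+4] := {0xe3,0x0b,0xdf,0xd2}
#2 dst[0x0e+5] := {0x6d,0x75,0xf8,0x49,0xbf}
#3 dst[0x09+2] := {0xc2,0xf2}
#4 dst[0x1c+2] := {0x15,0x0d}
#5 dst[0x04+7] := {0x2e,0xe3,0x0b,0x15,0x0d,0xee,0x17}
query mem[0x16]=0xe7, mem[0x11]=0x49, mem[0x05]=0xe3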